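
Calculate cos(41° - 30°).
cos(41° - 30°) = cos 41° cos 30° + sin 41° sin 30° = 0.9816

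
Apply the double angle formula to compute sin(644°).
sin(644°) = 2 sin 322° cos 322° = -0.9703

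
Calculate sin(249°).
sin(249°) = -0.9336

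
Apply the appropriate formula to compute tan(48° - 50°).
tan(48° - 50°) = (tan 48° - tan 50°)/(1 + tan 48° tan 50°) = -0.03492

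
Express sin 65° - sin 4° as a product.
sin 65° - sin 4° = 2 cos(34.5°) sin(30.5°)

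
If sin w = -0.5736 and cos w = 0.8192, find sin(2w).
sin(2w) = 2 sin w cos w = -0.9398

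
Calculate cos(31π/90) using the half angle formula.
cos(31π/90) = √((1 + cos 31π/45)/2) = 0.4695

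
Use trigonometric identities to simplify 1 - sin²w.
1 - sin²w = cos²w (using Pythagorean identity)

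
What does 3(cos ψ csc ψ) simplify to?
3(cos ψ csc ψ) = 3(cot ψ) (using Reciprocal + quotient)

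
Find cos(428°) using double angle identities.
cos(428°) = cos²214° - sin²214° = 0.3746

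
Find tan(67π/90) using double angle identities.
tan(67π/90) = 2 tan 67π/180 / (1 - tan²67π/180) = -1.036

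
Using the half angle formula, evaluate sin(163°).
sin(163°) = √((1 - cos 326°)/2) = 0.2924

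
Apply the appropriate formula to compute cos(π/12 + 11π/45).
cos(π/12 + 11π/45) = cos π/12 cos 11π/45 - sin π/12 sin 11π/45 = 0.515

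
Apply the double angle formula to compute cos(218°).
cos(218°) = cos²109° - sin²109° = -0.788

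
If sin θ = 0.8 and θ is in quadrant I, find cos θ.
cos θ = 0.6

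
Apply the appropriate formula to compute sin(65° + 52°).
sin(65° + 52°) = sin 65° cos 52° + cos 65° sin 52° = 0.891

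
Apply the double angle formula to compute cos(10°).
cos(10°) = cos²5° - sin²5° = 0.9848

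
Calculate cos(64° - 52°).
cos(64° - 52°) = cos 64° cos 52° + sin 64° sin 52° = 0.9781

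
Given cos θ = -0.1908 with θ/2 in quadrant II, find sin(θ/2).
sin(θ/2) = ±√((1 - cos θ)/2); positive since θ/2 ∈ QII, so sin(θ/2) = 0.7716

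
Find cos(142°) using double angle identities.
cos(142°) = cos²71° - sin²71° = -0.788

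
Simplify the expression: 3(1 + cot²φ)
3(1 + cot²φ) = 3(csc²φ) (using Pythagorean identity)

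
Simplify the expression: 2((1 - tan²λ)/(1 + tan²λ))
2((1 - tan²λ)/(1 + tan²λ)) = 2(cos(2λ)) (using Double angle)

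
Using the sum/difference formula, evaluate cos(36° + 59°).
cos(36° + 59°) = cos 36° cos 59° - sin 36° sin 59° = -0.08716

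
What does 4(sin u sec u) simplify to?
4(sin u sec u) = 4(tan u) (using Reciprocal + quotient)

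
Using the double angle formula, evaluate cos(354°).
cos(354°) = cos²177° - sin²177° = 0.9945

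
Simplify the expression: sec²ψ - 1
sec²ψ - 1 = tan²ψ (using Pythagorean identity)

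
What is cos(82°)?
cos(82°) = 0.1392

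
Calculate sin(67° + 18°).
sin(67° + 18°) = sin 67° cos 18° + cos 67° sin 18° = 0.9962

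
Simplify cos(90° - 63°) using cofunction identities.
cos(90° - 63°) = sin(63°)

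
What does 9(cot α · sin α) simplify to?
9(cot α · sin α) = 9(cos α) (using Quotient identity)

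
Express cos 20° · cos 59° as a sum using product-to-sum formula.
cos 20° cos 59° = (1/2)[cos(20°-59°) + cos(20°+59°)]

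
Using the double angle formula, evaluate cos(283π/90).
cos(283π/90) = 2cos²283π/180 - 1 = -0.8988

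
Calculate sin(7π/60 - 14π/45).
sin(7π/60 - 14π/45) = sin 7π/60 cos 14π/45 - cos 7π/60 sin 14π/45 = -0.5736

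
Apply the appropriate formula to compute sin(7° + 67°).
sin(7° + 67°) = sin 7° cos 67° + cos 7° sin 67° = 0.9613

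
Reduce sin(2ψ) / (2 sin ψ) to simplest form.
sin(2ψ) / (2 sin ψ) = cos ψ (using Double angle)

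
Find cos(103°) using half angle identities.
cos(103°) = -√((1 + cos 206°)/2) = -0.225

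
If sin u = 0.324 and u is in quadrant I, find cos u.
cos u = 0.9461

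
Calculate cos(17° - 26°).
cos(17° - 26°) = cos 17° cos 26° + sin 17° sin 26° = 0.9877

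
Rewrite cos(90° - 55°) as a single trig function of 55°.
cos(90° - 55°) = sin(55°)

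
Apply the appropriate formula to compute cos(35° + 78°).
cos(35° + 78°) = cos 35° cos 78° - sin 35° sin 78° = -0.3907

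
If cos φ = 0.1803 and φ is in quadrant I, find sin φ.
sin φ = 0.9836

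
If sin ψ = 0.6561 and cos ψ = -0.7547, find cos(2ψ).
cos(2ψ) = cos²ψ - sin²ψ = 0.1391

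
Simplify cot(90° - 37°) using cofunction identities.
cot(90° - 37°) = tan(37°)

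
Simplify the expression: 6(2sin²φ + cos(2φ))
6(2sin²φ + cos(2φ)) = 6 (using Double angle)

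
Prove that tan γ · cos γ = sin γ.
LHS = (sin γ/cos γ) · cos γ = sin γ = RHS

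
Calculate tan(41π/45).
tan(41π/45) = -0.2867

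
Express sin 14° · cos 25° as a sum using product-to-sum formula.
sin 14° cos 25° = (1/2)[sin(14°+25°) + sin(14°-25°)]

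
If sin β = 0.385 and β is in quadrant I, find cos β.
cos β = 0.9229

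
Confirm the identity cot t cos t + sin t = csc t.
LHS = cos²t/sin t + sin t = (cos²t + sin²t)/sin t = 1/sin t = csc t = RHS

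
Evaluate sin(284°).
sin(284°) = -0.9703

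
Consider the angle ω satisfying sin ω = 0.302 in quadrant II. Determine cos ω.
cos ω = ±√(1 - sin²ω) = -0.9533 (negative in QII)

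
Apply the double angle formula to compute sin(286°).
sin(286°) = 2 sin 143° cos 143° = -0.9613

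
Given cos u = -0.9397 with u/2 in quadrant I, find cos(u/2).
cos(u/2) = ±√((1 + cos u)/2); positive since u/2 ∈ QI, so cos(u/2) = 0.1736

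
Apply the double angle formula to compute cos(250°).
cos(250°) = 2cos²125° - 1 = -0.342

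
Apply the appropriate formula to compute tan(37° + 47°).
tan(37° + 47°) = (tan 37° + tan 47°)/(1 - tan 37° tan 47°) = 9.514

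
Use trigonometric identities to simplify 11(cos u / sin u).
11(cos u / sin u) = 11(cot u) (using Quotient identity)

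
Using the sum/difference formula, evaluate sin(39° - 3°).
sin(39° - 3°) = sin 39° cos 3° - cos 39° sin 3° = 0.5878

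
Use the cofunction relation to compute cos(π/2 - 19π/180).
cos(π/2 - 19π/180) = sin(19π/180) = 0.3256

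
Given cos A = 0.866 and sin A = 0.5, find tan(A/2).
tan(A/2) = sin A / (1 + cos A) = 0.268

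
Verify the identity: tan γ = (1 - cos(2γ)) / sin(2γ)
RHS = 2sin²γ / (2 sin γ cos γ) = sin γ/cos γ = tan γ = LHS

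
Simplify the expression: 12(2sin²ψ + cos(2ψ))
12(2sin²ψ + cos(2ψ)) = 12 (using Double angle)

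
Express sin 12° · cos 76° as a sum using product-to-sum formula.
sin 12° cos 76° = (1/2)[sin(12°+76°) + sin(12°-76°)]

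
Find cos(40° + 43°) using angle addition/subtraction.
cos(40° + 43°) = cos 40° cos 43° - sin 40° sin 43° = 0.1219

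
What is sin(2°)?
sin(2°) = 0.0349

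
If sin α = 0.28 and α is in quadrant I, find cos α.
cos α = 0.96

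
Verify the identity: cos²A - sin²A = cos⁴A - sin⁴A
RHS = (cos²A - sin²A)(cos²A + sin²A) = (cos²A - sin²A) · 1 = cos²A - sin²A = LHS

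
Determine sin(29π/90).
sin(29π/90) = 0.848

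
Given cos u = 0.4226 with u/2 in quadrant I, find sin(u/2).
sin(u/2) = ±√((1 - cos u)/2); positive since u/2 ∈ QI, so sin(u/2) = 0.5373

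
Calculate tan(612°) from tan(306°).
tan(612°) = 2 tan 306° / (1 - tan²306°) = 3.078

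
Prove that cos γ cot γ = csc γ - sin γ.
RHS = 1/sin γ - sin γ = (1 - sin²γ)/sin γ = cos²γ/sin γ = cos γ · (cos γ/sin γ) = cos γ cot γ = LHS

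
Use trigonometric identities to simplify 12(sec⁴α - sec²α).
12(sec⁴α - sec²α) = 12(tan⁴α + tan²α) (using Pythagorean)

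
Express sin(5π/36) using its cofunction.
sin(5π/36) = cos(π/2 - 5π/36) = cos(13π/36)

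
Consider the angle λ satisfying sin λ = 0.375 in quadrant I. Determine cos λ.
cos λ = √(1 - sin²λ) = 0.927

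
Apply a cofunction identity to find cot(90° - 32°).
cot(90° - 32°) = tan(32°) = 0.6249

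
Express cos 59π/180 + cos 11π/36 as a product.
cos 59π/180 + cos 11π/36 = 2 cos(19π/60) cos(π/90)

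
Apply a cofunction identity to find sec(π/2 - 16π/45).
sec(π/2 - 16π/45) = csc(16π/45) = 1.113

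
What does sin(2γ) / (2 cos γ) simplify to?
sin(2γ) / (2 cos γ) = sin γ (using Double angle)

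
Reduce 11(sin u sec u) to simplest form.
11(sin u sec u) = 11(tan u) (using Reciprocal + quotient)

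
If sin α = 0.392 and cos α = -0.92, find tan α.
tan α = sin α / cos α = -0.4261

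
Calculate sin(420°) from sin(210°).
sin(420°) = 2 sin 210° cos 210° = √3/2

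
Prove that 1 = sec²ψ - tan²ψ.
RHS = 1/cos²ψ - sin²ψ/cos²ψ = (1 - sin²ψ)/cos²ψ = cos²ψ/cos²ψ = 1 = LHS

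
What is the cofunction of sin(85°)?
sin(85°) = cos(90° - 85°) = cos(5°)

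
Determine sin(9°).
sin(9°) = 0.1564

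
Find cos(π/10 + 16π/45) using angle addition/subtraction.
cos(π/10 + 16π/45) = cos π/10 cos 16π/45 - sin π/10 sin 16π/45 = 0.1392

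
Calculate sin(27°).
sin(27°) = 0.454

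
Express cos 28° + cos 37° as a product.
cos 28° + cos 37° = 2 cos(32.5°) cos(-4.5°)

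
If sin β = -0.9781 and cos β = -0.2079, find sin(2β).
sin(2β) = 2 sin β cos β = 0.4067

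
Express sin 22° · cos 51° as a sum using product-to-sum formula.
sin 22° cos 51° = (1/2)[sin(22°+51°) + sin(22°-51°)]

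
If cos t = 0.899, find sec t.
sec t = 1/cos t = 1.112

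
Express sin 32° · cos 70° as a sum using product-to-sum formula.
sin 32° cos 70° = (1/2)[sin(32°+70°) + sin(32°-70°)]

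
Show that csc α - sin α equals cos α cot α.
LHS = 1/sin α - sin α = (1 - sin²α)/sin α = cos²α/sin α = cos α · (cos α/sin α) = cos α cot α = RHS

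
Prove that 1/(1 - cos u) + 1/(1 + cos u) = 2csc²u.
LHS = [(1 + cos u) + (1 - cos u)] / [(1 - cos u)(1 + cos u)] = 2/(1 - cos²u) = 2/sin²u = 2csc²u = RHS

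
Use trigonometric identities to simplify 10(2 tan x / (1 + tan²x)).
10(2 tan x / (1 + tan²x)) = 10(sin(2x)) (using Double angle)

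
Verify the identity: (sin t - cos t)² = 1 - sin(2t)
LHS = sin²t - 2 sin t cos t + cos²t = (sin²t + cos²t) - 2 sin t cos t = 1 - sin(2t) = RHS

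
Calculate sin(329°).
sin(329°) = -0.515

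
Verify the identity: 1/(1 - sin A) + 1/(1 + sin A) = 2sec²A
LHS = [(1 + sin A) + (1 - sin A)] / [(1 - sin A)(1 + sin A)] = 2/(1 - sin²A) = 2/cos²A = 2sec²A = RHS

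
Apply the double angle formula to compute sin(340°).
sin(340°) = 2 sin 170° cos 170° = -0.342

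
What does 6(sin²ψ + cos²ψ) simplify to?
6(sin²ψ + cos²ψ) = 6 (using Pythagorean identity)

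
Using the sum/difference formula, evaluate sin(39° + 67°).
sin(39° + 67°) = sin 39° cos 67° + cos 39° sin 67° = 0.9613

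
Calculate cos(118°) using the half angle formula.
cos(118°) = -√((1 + cos 236°)/2) = -0.4695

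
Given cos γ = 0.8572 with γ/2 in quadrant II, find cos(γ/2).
cos(γ/2) = ±√((1 + cos γ)/2); negative since γ/2 ∈ QII, so cos(γ/2) = -0.9636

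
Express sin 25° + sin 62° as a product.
sin 25° + sin 62° = 2 sin(43.5°) cos(-18.5°)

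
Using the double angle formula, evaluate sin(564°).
sin(564°) = 2 sin 282° cos 282° = -0.4067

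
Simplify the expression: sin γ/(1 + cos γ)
sin γ/(1 + cos γ) = tan(γ/2) (using Half angle)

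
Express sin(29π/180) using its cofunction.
sin(29π/180) = cos(π/2 - 29π/180) = cos(61π/180)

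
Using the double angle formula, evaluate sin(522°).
sin(522°) = 2 sin 261° cos 261° = 0.309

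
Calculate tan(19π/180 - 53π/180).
tan(19π/180 - 53π/180) = (tan 19π/180 - tan 53π/180)/(1 + tan 19π/180 tan 53π/180) = -0.6745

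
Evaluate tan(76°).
tan(76°) = 4.011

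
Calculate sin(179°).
sin(179°) = 0.01745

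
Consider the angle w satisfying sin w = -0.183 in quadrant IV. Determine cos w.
cos w = √(1 - sin²w) = 0.9831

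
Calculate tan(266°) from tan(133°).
tan(266°) = 2 tan 133° / (1 - tan²133°) = 14.3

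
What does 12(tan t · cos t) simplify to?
12(tan t · cos t) = 12(sin t) (using Quotient identity)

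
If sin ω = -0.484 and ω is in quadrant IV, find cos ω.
cos ω = 0.8751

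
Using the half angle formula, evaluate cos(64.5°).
cos(64.5°) = √((1 + cos 129°)/2) = 0.4305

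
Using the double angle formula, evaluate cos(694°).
cos(694°) = cos²347° - sin²347° = 0.8988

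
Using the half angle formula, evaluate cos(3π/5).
cos(3π/5) = -√((1 + cos 6π/5)/2) = -0.309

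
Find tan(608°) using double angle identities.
tan(608°) = 2 tan 304° / (1 - tan²304°) = 2.475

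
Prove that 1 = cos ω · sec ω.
RHS = cos ω · (1/cos ω) = 1 = LHS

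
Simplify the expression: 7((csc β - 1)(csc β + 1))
7((csc β - 1)(csc β + 1)) = 7(cot²β) (using Diff. of squares)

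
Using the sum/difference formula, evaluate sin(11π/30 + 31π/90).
sin(11π/30 + 31π/90) = sin 11π/30 cos 31π/90 + cos 11π/30 sin 31π/90 = 0.788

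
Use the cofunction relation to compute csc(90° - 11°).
csc(90° - 11°) = sec(11°) = 1.019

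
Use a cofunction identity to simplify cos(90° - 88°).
cos(90° - 88°) = sin(88°)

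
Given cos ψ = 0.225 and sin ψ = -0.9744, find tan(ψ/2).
tan(ψ/2) = sin ψ / (1 + cos ψ) = -0.7954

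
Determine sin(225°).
sin(225°) = -√2/2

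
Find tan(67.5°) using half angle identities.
tan(67.5°) = sin 135° / (1 + cos 135°) = √2+1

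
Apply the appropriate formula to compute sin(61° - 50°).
sin(61° - 50°) = sin 61° cos 50° - cos 61° sin 50° = 0.1908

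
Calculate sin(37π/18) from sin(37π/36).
sin(37π/18) = 2 sin 37π/36 cos 37π/36 = 0.1736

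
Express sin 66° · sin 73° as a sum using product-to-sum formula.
sin 66° sin 73° = (1/2)[cos(66°-73°) - cos(66°+73°)]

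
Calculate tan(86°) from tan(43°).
tan(86°) = 2 tan 43° / (1 - tan²43°) = 14.3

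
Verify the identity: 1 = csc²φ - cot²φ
RHS = 1/sin²φ - cos²φ/sin²φ = (1 - cos²φ)/sin²φ = sin²φ/sin²φ = 1 = LHS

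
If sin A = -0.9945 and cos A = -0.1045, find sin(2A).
sin(2A) = 2 sin A cos A = 0.2079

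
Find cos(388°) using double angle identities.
cos(388°) = cos²194° - sin²194° = 0.8829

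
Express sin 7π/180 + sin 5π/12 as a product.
sin 7π/180 + sin 5π/12 = 2 sin(41π/180) cos(-17π/90)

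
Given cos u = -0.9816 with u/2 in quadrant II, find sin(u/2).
sin(u/2) = ±√((1 - cos u)/2); positive since u/2 ∈ QII, so sin(u/2) = 0.9954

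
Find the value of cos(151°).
cos(151°) = -0.8746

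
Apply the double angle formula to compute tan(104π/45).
tan(104π/45) = 2 tan 52π/45 / (1 - tan²52π/45) = 1.483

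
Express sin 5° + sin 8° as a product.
sin 5° + sin 8° = 2 sin(6.5°) cos(-1.5°)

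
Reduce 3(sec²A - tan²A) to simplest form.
3(sec²A - tan²A) = 3 (using Pythagorean identity)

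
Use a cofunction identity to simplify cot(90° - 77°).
cot(90° - 77°) = tan(77°)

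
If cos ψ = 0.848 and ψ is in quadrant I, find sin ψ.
sin ψ = 0.53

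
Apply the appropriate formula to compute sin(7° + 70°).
sin(7° + 70°) = sin 7° cos 70° + cos 7° sin 70° = 0.9744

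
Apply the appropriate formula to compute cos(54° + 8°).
cos(54° + 8°) = cos 54° cos 8° - sin 54° sin 8° = 0.4695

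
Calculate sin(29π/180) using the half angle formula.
sin(29π/180) = √((1 - cos 29π/90)/2) = 0.4848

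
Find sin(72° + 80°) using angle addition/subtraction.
sin(72° + 80°) = sin 72° cos 80° + cos 72° sin 80° = 0.4695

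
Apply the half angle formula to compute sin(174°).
sin(174°) = √((1 - cos 348°)/2) = 0.1045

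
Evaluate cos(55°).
cos(55°) = 0.5736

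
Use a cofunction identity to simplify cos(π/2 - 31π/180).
cos(π/2 - 31π/180) = sin(31π/180)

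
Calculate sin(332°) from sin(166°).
sin(332°) = 2 sin 166° cos 166° = -0.4695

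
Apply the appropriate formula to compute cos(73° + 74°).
cos(73° + 74°) = cos 73° cos 74° - sin 73° sin 74° = -0.8387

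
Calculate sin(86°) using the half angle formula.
sin(86°) = √((1 - cos 172°)/2) = 0.9976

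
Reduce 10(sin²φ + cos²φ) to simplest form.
10(sin²φ + cos²φ) = 10 (using Pythagorean identity)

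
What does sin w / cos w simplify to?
sin w / cos w = tan w (using Quotient identity)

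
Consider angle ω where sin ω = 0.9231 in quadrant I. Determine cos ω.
cos ω = √(1 - sin²ω) = 0.3846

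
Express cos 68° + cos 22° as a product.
cos 68° + cos 22° = 2 cos(45°) cos(23°)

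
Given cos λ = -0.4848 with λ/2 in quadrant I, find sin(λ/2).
sin(λ/2) = ±√((1 - cos λ)/2); positive since λ/2 ∈ QI, so sin(λ/2) = 0.8616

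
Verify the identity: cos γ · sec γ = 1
LHS = cos γ · (1/cos γ) = 1 = RHS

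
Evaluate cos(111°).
cos(111°) = -0.3584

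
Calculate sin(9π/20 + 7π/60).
sin(9π/20 + 7π/60) = sin 9π/20 cos 7π/60 + cos 9π/20 sin 7π/60 = 0.9781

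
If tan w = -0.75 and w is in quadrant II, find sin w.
sin w = 0.6 (using tan²w + 1 = sec²w)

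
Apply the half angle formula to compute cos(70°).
cos(70°) = √((1 + cos 140°)/2) = 0.342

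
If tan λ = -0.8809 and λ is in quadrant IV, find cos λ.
cos λ = 0.7504 (using tan²λ + 1 = sec²λ)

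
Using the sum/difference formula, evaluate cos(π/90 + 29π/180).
cos(π/90 + 29π/180) = cos π/90 cos 29π/180 - sin π/90 sin 29π/180 = 0.8572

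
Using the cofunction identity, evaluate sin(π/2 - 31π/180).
sin(π/2 - 31π/180) = cos(31π/180) = 0.8572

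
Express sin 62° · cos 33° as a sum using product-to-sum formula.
sin 62° cos 33° = (1/2)[sin(62°+33°) + sin(62°-33°)]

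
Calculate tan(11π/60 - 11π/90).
tan(11π/60 - 11π/90) = (tan 11π/60 - tan 11π/90)/(1 + tan 11π/60 tan 11π/90) = 0.1944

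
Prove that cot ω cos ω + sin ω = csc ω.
LHS = cos²ω/sin ω + sin ω = (cos²ω + sin²ω)/sin ω = 1/sin ω = csc ω = RHS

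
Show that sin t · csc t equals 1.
LHS = sin t · (1/sin t) = 1 = RHS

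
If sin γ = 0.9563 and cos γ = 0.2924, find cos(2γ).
cos(2γ) = cos²γ - sin²γ = -0.829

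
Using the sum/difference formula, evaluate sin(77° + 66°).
sin(77° + 66°) = sin 77° cos 66° + cos 77° sin 66° = 0.6018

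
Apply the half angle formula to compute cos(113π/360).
cos(113π/360) = √((1 + cos 113π/180)/2) = 0.5519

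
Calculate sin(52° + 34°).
sin(52° + 34°) = sin 52° cos 34° + cos 52° sin 34° = 0.9976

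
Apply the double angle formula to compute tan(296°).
tan(296°) = 2 tan 148° / (1 - tan²148°) = -2.05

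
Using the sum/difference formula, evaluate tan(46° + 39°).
tan(46° + 39°) = (tan 46° + tan 39°)/(1 - tan 46° tan 39°) = 11.43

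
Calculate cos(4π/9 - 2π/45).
cos(4π/9 - 2π/45) = cos 4π/9 cos 2π/45 + sin 4π/9 sin 2π/45 = 0.309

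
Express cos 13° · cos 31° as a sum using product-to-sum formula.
cos 13° cos 31° = (1/2)[cos(13°-31°) + cos(13°+31°)]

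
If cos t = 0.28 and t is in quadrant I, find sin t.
sin t = 0.96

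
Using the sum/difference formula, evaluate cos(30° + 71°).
cos(30° + 71°) = cos 30° cos 71° - sin 30° sin 71° = -0.1908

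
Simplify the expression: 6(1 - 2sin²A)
6(1 - 2sin²A) = 6(cos(2A)) (using Double angle)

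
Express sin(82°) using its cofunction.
sin(82°) = cos(90° - 82°) = cos(8°)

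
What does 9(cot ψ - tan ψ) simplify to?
9(cot ψ - tan ψ) = 9(2 cot(2ψ)) (using Double angle)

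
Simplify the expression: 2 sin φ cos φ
2 sin φ cos φ = sin(2φ) (using Double angle)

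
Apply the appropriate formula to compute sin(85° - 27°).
sin(85° - 27°) = sin 85° cos 27° - cos 85° sin 27° = 0.848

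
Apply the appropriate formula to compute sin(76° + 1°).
sin(76° + 1°) = sin 76° cos 1° + cos 76° sin 1° = 0.9744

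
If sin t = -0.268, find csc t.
csc t = 1/sin t = -3.731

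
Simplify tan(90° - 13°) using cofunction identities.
tan(90° - 13°) = cot(13°)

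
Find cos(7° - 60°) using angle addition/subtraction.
cos(7° - 60°) = cos 7° cos 60° + sin 7° sin 60° = 0.6018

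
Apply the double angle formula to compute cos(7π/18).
cos(7π/18) = 1 - 2sin²7π/36 = 0.342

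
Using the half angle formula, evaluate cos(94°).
cos(94°) = -√((1 + cos 188°)/2) = -0.06976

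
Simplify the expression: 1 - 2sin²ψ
1 - 2sin²ψ = cos(2ψ) (using Double angle)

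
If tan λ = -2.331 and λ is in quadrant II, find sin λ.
sin λ = 0.919 (using tan²λ + 1 = sec²λ)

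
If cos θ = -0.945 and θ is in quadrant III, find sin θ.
sin θ = -0.3271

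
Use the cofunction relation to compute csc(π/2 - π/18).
csc(π/2 - π/18) = sec(π/18) = 1.015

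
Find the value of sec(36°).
sec(36°) = 1.236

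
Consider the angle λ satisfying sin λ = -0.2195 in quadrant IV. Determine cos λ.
cos λ = √(1 - sin²λ) = 0.9756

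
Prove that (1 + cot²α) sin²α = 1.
LHS = csc²α · sin²α = (1/sin²α) · sin²α = 1 = RHS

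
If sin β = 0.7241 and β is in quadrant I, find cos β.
cos β = 0.6897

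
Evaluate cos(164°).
cos(164°) = -0.9613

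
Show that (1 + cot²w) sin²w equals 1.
LHS = csc²w · sin²w = (1/sin²w) · sin²w = 1 = RHS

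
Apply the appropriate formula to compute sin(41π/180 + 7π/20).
sin(41π/180 + 7π/20) = sin 41π/180 cos 7π/20 + cos 41π/180 sin 7π/20 = 0.9703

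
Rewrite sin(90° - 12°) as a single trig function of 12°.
sin(90° - 12°) = cos(12°)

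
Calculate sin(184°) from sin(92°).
sin(184°) = 2 sin 92° cos 92° = -0.06976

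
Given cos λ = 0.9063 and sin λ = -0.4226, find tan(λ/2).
tan(λ/2) = sin λ / (1 + cos λ) = -0.2217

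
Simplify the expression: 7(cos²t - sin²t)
7(cos²t - sin²t) = 7(cos(2t)) (using Double angle)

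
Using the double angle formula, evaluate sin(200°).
sin(200°) = 2 sin 100° cos 100° = -0.342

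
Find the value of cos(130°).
cos(130°) = -0.6428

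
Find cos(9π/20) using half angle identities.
cos(9π/20) = √((1 + cos 9π/10)/2) = 0.1564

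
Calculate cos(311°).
cos(311°) = 0.6561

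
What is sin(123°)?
sin(123°) = 0.8387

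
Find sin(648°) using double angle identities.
sin(648°) = 2 sin 324° cos 324° = -0.9511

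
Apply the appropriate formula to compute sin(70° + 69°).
sin(70° + 69°) = sin 70° cos 69° + cos 70° sin 69° = 0.6561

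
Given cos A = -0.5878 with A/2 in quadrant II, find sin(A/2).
sin(A/2) = ±√((1 - cos A)/2); positive since A/2 ∈ QII, so sin(A/2) = 0.891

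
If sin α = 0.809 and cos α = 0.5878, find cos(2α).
cos(2α) = cos²α - sin²α = -0.309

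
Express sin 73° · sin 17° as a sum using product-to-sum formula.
sin 73° sin 17° = (1/2)[cos(73°-17°) - cos(73°+17°)]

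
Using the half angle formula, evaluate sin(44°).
sin(44°) = √((1 - cos 88°)/2) = 0.6947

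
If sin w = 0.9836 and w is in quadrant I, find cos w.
cos w = 0.1804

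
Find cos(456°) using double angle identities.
cos(456°) = cos²228° - sin²228° = -0.1045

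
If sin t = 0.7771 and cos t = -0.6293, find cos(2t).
cos(2t) = cos²t - sin²t = -0.2079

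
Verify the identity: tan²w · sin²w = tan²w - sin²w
RHS = sin²w/cos²w - sin²w = sin²w(1/cos²w - 1) = sin²w · (1 - cos²w)/cos²w = sin²w · sin²w/cos²w = sin²w · tan²w = LHS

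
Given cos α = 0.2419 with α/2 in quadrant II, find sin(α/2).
sin(α/2) = ±√((1 - cos α)/2); positive since α/2 ∈ QII, so sin(α/2) = 0.6157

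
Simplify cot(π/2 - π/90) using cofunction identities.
cot(π/2 - π/90) = tan(π/90)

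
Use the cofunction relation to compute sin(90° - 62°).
sin(90° - 62°) = cos(62°) = 0.4695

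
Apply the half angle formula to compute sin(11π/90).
sin(11π/90) = √((1 - cos 11π/45)/2) = 0.3746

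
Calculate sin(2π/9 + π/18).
sin(2π/9 + π/18) = sin 2π/9 cos π/18 + cos 2π/9 sin π/18 = 0.766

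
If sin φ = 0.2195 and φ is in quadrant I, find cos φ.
cos φ = 0.9756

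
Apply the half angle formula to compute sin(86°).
sin(86°) = √((1 - cos 172°)/2) = 0.9976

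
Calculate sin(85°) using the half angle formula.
sin(85°) = √((1 - cos 170°)/2) = 0.9962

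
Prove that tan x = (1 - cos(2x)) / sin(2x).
RHS = 2sin²x / (2 sin x cos x) = sin x/cos x = tan x = LHS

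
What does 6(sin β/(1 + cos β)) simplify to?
6(sin β/(1 + cos β)) = 6(tan(β/2)) (using Half angle)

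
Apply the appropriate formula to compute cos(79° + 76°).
cos(79° + 76°) = cos 79° cos 76° - sin 79° sin 76° = -0.9063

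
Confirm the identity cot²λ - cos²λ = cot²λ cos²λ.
LHS = cos²λ/sin²λ - cos²λ = cos²λ(1/sin²λ - 1) = cos²λ · (1 - sin²λ)/sin²λ = cos²λ · cos²λ/sin²λ = cos²λ · cot²λ = RHS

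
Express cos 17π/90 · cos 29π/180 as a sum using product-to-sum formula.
cos 17π/90 cos 29π/180 = (1/2)[cos(17π/90-29π/180) + cos(17π/90+29π/180)]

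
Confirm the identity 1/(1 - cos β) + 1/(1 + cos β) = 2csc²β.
LHS = [(1 + cos β) + (1 - cos β)] / [(1 - cos β)(1 + cos β)] = 2/(1 - cos²β) = 2/sin²β = 2csc²β = RHS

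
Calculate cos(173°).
cos(173°) = -0.9925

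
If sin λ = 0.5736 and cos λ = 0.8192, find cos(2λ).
cos(2λ) = cos²λ - sin²λ = 0.3421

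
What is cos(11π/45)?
cos(11π/45) = 0.7193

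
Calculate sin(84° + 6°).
sin(84° + 6°) = sin 84° cos 6° + cos 84° sin 6° = 1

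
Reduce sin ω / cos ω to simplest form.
sin ω / cos ω = tan ω (using Quotient identity)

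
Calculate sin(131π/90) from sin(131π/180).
sin(131π/90) = 2 sin 131π/180 cos 131π/180 = -0.9903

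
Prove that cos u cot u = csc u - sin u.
RHS = 1/sin u - sin u = (1 - sin²u)/sin u = cos²u/sin u = cos u · (cos u/sin u) = cos u cot u = LHS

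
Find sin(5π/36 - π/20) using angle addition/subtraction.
sin(5π/36 - π/20) = sin 5π/36 cos π/20 - cos 5π/36 sin π/20 = 0.2756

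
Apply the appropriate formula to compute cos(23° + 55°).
cos(23° + 55°) = cos 23° cos 55° - sin 23° sin 55° = 0.2079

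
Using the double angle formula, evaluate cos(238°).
cos(238°) = cos²119° - sin²119° = -0.5299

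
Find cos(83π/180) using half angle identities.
cos(83π/180) = √((1 + cos 83π/90)/2) = 0.1219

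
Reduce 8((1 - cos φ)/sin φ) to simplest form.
8((1 - cos φ)/sin φ) = 8(tan(φ/2)) (using Half angle)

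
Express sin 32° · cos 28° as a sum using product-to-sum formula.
sin 32° cos 28° = (1/2)[sin(32°+28°) + sin(32°-28°)]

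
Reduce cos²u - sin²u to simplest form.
cos²u - sin²u = cos(2u) (using Double angle)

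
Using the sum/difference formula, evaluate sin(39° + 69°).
sin(39° + 69°) = sin 39° cos 69° + cos 39° sin 69° = 0.9511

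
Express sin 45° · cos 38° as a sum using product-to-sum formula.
sin 45° cos 38° = (1/2)[sin(45°+38°) + sin(45°-38°)]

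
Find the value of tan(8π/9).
tan(8π/9) = -0.364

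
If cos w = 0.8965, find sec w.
sec w = 1/cos w = 1.115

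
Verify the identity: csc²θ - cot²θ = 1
LHS = 1/sin²θ - cos²θ/sin²θ = (1 - cos²θ)/sin²θ = sin²θ/sin²θ = 1 = RHS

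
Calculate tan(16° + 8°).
tan(16° + 8°) = (tan 16° + tan 8°)/(1 - tan 16° tan 8°) = 0.4452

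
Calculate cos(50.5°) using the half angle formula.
cos(50.5°) = √((1 + cos 101°)/2) = 0.6361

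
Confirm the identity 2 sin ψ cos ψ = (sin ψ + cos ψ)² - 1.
RHS = sin²ψ + 2 sin ψ cos ψ + cos²ψ - 1 = (sin²ψ + cos²ψ) + 2 sin ψ cos ψ - 1 = 1 + 2 sin ψ cos ψ - 1 = 2 sin ψ cos ψ = LHS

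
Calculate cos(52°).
cos(52°) = 0.6157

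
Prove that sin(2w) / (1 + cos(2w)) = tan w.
LHS = 2 sin w cos w / (2cos²w) = sin w/cos w = tan w = RHS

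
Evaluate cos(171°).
cos(171°) = -0.9877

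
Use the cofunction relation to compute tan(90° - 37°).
tan(90° - 37°) = cot(37°) = 1.327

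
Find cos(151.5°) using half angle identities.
cos(151.5°) = -√((1 + cos 303°)/2) = -0.8788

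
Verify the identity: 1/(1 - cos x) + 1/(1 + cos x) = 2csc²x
LHS = [(1 + cos x) + (1 - cos x)] / [(1 - cos x)(1 + cos x)] = 2/(1 - cos²x) = 2/sin²x = 2csc²x = RHS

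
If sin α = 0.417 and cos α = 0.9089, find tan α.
tan α = sin α / cos α = 0.4588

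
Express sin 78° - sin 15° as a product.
sin 78° - sin 15° = 2 cos(46.5°) sin(31.5°)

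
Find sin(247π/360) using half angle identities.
sin(247π/360) = √((1 - cos 247π/180)/2) = 0.8339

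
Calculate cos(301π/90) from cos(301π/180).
cos(301π/90) = cos²301π/180 - sin²301π/180 = -0.4695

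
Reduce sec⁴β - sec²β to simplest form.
sec⁴β - sec²β = tan⁴β + tan²β (using Pythagorean)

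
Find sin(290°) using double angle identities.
sin(290°) = 2 sin 145° cos 145° = -0.9397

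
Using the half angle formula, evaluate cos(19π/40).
cos(19π/40) = √((1 + cos 19π/20)/2) = 0.07846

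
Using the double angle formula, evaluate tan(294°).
tan(294°) = 2 tan 147° / (1 - tan²147°) = -2.246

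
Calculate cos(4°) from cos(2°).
cos(4°) = 1 - 2sin²2° = 0.9976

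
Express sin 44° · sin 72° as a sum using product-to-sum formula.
sin 44° sin 72° = (1/2)[cos(44°-72°) - cos(44°+72°)]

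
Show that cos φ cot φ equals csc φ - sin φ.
RHS = 1/sin φ - sin φ = (1 - sin²φ)/sin φ = cos²φ/sin φ = cos φ · (cos φ/sin φ) = cos φ cot φ = LHS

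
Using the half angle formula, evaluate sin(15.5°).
sin(15.5°) = √((1 - cos 31°)/2) = 0.2672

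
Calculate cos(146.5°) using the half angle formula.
cos(146.5°) = -√((1 + cos 293°)/2) = -0.8339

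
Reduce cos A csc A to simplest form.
cos A csc A = cot A (using Reciprocal + quotient)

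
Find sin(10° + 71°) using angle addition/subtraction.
sin(10° + 71°) = sin 10° cos 71° + cos 10° sin 71° = 0.9877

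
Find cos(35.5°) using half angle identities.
cos(35.5°) = √((1 + cos 71°)/2) = 0.8141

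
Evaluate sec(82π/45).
sec(82π/45) = 1.179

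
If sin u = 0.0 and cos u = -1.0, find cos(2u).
cos(2u) = cos²u - sin²u = 1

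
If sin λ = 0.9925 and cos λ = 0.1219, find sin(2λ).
sin(2λ) = 2 sin λ cos λ = 0.242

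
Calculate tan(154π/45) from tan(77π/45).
tan(154π/45) = 2 tan 77π/45 / (1 - tan²77π/45) = 4.011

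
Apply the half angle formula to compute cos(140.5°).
cos(140.5°) = -√((1 + cos 281°)/2) = -0.7716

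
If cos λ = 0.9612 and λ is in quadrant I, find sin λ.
sin λ = 0.2759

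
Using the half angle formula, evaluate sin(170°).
sin(170°) = √((1 - cos 340°)/2) = 0.1736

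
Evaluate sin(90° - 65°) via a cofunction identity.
sin(90° - 65°) = cos(65°) = 0.4226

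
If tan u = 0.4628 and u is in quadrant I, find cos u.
cos u = 0.9075 (using tan²u + 1 = sec²u)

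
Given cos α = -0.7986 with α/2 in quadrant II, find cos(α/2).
cos(α/2) = ±√((1 + cos α)/2); negative since α/2 ∈ QII, so cos(α/2) = -0.3173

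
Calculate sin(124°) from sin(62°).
sin(124°) = 2 sin 62° cos 62° = 0.829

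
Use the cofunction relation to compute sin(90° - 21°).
sin(90° - 21°) = cos(21°) = 0.9336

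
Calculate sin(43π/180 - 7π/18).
sin(43π/180 - 7π/18) = sin 43π/180 cos 7π/18 - cos 43π/180 sin 7π/18 = -0.454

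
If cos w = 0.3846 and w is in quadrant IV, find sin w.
sin w = -0.9231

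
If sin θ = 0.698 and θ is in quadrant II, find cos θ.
cos θ = -0.7161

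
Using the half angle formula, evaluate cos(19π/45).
cos(19π/45) = √((1 + cos 38π/45)/2) = 0.2419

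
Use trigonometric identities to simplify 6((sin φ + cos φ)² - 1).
6((sin φ + cos φ)² - 1) = 6(sin(2φ)) (using Pythagorean + double angle)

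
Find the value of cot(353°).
cot(353°) = -8.144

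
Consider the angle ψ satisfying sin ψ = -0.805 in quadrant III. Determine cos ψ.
cos ψ = ±√(1 - sin²ψ) = -0.5933 (negative in QIII)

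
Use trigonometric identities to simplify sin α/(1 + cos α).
sin α/(1 + cos α) = tan(α/2) (using Half angle)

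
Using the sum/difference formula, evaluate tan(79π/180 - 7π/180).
tan(79π/180 - 7π/180) = (tan 79π/180 - tan 7π/180)/(1 + tan 79π/180 tan 7π/180) = 3.078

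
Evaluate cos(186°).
cos(186°) = -0.9945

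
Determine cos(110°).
cos(110°) = -0.342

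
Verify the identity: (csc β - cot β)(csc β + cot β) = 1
LHS = csc²β - cot²β = (1 + cot²β) - cot²β = 1 = RHS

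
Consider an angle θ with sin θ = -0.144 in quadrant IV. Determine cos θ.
cos θ = √(1 - sin²θ) = 0.9896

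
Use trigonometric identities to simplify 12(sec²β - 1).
12(sec²β - 1) = 12(tan²β) (using Pythagorean identity)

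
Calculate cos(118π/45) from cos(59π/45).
cos(118π/45) = cos²59π/45 - sin²59π/45 = -0.3746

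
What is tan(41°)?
tan(41°) = 0.8693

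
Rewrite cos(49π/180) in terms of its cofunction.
cos(49π/180) = sin(π/2 - 49π/180) = sin(41π/180)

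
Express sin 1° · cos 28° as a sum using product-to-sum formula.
sin 1° cos 28° = (1/2)[sin(1°+28°) + sin(1°-28°)]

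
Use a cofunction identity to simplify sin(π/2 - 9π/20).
sin(π/2 - 9π/20) = cos(9π/20)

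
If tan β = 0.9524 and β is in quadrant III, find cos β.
cos β = -0.7241 (using tan²β + 1 = sec²β)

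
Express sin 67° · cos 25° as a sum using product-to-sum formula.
sin 67° cos 25° = (1/2)[sin(67°+25°) + sin(67°-25°)]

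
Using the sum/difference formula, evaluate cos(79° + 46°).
cos(79° + 46°) = cos 79° cos 46° - sin 79° sin 46° = -0.5736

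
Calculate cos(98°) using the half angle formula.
cos(98°) = -√((1 + cos 196°)/2) = -0.1392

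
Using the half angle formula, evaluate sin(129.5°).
sin(129.5°) = √((1 - cos 259°)/2) = 0.7716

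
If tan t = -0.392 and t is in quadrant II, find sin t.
sin t = 0.365 (using tan²t + 1 = sec²t)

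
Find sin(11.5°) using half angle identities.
sin(11.5°) = √((1 - cos 23°)/2) = 0.1994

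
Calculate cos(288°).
cos(288°) = 0.309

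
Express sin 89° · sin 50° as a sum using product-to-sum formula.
sin 89° sin 50° = (1/2)[cos(89°-50°) - cos(89°+50°)]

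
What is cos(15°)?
cos(15°) = (√6+√2)/4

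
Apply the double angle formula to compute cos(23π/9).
cos(23π/9) = cos²23π/18 - sin²23π/18 = -0.1736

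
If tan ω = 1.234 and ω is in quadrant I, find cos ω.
cos ω = 0.6296 (using tan²ω + 1 = sec²ω)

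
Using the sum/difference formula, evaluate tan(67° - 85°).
tan(67° - 85°) = (tan 67° - tan 85°)/(1 + tan 67° tan 85°) = -0.3249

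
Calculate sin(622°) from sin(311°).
sin(622°) = 2 sin 311° cos 311° = -0.9903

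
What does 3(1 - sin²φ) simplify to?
3(1 - sin²φ) = 3(cos²φ) (using Pythagorean identity)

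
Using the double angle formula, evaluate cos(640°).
cos(640°) = cos²320° - sin²320° = 0.1736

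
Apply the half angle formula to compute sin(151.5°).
sin(151.5°) = √((1 - cos 303°)/2) = 0.4772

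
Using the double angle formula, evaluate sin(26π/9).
sin(26π/9) = 2 sin 13π/9 cos 13π/9 = 0.342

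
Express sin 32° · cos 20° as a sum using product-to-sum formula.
sin 32° cos 20° = (1/2)[sin(32°+20°) + sin(32°-20°)]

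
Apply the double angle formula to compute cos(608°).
cos(608°) = cos²304° - sin²304° = -0.3746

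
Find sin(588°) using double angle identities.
sin(588°) = 2 sin 294° cos 294° = -0.7431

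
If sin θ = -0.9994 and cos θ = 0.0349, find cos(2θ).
cos(2θ) = cos²θ - sin²θ = -0.9976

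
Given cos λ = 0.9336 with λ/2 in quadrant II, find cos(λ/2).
cos(λ/2) = ±√((1 + cos λ)/2); negative since λ/2 ∈ QII, so cos(λ/2) = -0.9833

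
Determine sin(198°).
sin(198°) = -0.309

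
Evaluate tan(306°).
tan(306°) = -1.376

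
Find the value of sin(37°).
sin(37°) = 0.6018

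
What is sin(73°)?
sin(73°) = 0.9563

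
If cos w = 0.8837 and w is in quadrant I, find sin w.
sin w = 0.4681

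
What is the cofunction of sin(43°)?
sin(43°) = cos(90° - 43°) = cos(47°)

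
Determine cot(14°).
cot(14°) = 4.011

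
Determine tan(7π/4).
tan(7π/4) = -1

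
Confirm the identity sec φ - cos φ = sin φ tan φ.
LHS = 1/cos φ - cos φ = (1 - cos²φ)/cos φ = sin²φ/cos φ = sin φ · (sin φ/cos φ) = sin φ tan φ = RHS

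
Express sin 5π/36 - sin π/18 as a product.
sin 5π/36 - sin π/18 = 2 cos(7π/72) sin(π/24)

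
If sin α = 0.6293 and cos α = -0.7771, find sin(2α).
sin(2α) = 2 sin α cos α = -0.9781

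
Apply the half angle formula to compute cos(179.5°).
cos(179.5°) = -√((1 + cos 359°)/2) = -1.0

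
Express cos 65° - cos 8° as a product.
cos 65° - cos 8° = -2 sin(36.5°) sin(28.5°)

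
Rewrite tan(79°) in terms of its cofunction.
tan(79°) = cot(90° - 79°) = cot(11°)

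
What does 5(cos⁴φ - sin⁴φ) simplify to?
5(cos⁴φ - sin⁴φ) = 5(cos(2φ)) (using Factoring + double angle)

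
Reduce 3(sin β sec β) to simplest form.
3(sin β sec β) = 3(tan β) (using Reciprocal + quotient)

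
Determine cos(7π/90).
cos(7π/90) = 0.9703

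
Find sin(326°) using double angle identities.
sin(326°) = 2 sin 163° cos 163° = -0.5592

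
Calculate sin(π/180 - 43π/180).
sin(π/180 - 43π/180) = sin π/180 cos 43π/180 - cos π/180 sin 43π/180 = -0.6691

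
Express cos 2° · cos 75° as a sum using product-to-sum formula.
cos 2° cos 75° = (1/2)[cos(2°-75°) + cos(2°+75°)]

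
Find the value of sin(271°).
sin(271°) = -0.9998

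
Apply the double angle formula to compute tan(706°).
tan(706°) = 2 tan 353° / (1 - tan²353°) = -0.2493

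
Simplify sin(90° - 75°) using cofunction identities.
sin(90° - 75°) = cos(75°)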